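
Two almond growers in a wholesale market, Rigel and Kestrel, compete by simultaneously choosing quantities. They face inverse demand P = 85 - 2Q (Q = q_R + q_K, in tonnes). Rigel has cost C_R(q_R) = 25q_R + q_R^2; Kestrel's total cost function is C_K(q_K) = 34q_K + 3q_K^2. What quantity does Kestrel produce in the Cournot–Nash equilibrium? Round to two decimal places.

Rigel's profit: π_R = (85 - 2Q)q_R - (25q_R + q_R²). Setting ∂π_R/∂q_R = 0: 60 - 6q_R - 2(q_K) = 0.
Kestrel's first-order condition: 51 - 10q_K - 2(q_R) = 0.
Rearranging gives the reaction functions q_R = (60 - 2q_K)/6 and q_K = (51 - 2q_R)/10.
Substituting one into the other gives q_R = 249/28 and q_K = 93/28.

3.32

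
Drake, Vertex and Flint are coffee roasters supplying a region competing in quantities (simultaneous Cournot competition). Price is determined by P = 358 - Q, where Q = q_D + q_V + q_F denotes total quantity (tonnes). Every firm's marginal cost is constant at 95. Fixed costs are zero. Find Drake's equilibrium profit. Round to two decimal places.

4323.06

Each firm earns π_i = (358 - Q)q_i - 95q_i.
First-order condition (treating rivals' output as given): 263 - 2q_i - Σ_{j≠i} q_j = 0.
By symmetry each firm produces the same amount; substituting Σ_{j≠i} q_j = 2q_i yields q_i = 263/4.
Price P = 358 - 789/4 = 643/4.
Drake's profit: (643/4 - 95)·(263/4) = 4323.0625.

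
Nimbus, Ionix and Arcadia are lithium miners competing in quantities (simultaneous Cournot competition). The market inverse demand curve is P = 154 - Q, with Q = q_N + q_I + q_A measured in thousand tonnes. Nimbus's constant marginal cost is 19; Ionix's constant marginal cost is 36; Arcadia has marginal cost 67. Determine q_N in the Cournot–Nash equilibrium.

Nimbus's profit: π_N = (154 - Q)q_N - (19q_N). Setting ∂π_N/∂q_N = 0: 135 - 2q_N - (q_I + q_A) = 0.
Ionix's first-order condition: 118 - 2q_I - (q_N + q_A) = 0.
Arcadia's first-order condition: 87 - 2q_A - (q_N + q_I) = 0.
Adding the 3 first-order conditions: 340 − 4Q = 0, so Q = 85.
Back-substituting: q_N = (135 − 85) = 50, q_I = (118 − 85) = 33, q_A = (87 − 85) = 2.

50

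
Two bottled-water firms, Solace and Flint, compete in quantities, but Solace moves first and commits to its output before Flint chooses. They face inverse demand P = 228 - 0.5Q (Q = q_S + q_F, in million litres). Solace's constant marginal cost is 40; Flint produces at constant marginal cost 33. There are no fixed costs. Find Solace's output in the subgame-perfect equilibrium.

181

Solve by backward induction. Given q_S, the follower Flint maximises π_F = (228 - (1/2)q_S - (1/2)q_F)q_F - 33q_F.
Follower FOC: 195 - (1/2)q_S - q_F = 0, so q_F(q_S) = (195 - (1/2)q_S).
Solace substitutes q_F(q_S) into its own profit: π_S = q_S(228 - (1/2)q_S - (195 - (1/2)q_S)/2) - 40q_S = (261/2 - (1/4)q_S)q_S - 40q_S.
The leader's first-order condition 181/2 - (1/2)q_S = 0 yields q_S = 181.
Then q_F = (195 - (1/2)·181) = 209/2.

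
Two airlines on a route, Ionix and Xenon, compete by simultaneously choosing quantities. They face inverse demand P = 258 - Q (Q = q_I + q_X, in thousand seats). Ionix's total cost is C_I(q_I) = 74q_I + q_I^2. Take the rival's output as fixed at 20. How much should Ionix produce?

41

With the rival's output fixed at 20, Ionix's profit is π_I = (258 - 20 - q_I)q_I - (74q_I + q_I²) = (238 - q_I)q_I - (74q_I + q_I²).
∂π_I/∂q_I = 164 - 4q_I = 0, so q_I = 41.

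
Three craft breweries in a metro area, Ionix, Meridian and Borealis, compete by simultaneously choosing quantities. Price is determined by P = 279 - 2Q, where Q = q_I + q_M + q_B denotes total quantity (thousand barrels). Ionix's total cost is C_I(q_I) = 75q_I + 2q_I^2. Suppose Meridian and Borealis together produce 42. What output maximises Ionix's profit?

15

With rivals' combined output fixed at 42, Ionix's profit is π_I = (279 - 2·42 - 2q_I)q_I - (75q_I + 2q_I²) = (195 - 2q_I)q_I - (75q_I + 2q_I²).
∂π_I/∂q_I = 120 - 8q_I = 0, so q_I = 15.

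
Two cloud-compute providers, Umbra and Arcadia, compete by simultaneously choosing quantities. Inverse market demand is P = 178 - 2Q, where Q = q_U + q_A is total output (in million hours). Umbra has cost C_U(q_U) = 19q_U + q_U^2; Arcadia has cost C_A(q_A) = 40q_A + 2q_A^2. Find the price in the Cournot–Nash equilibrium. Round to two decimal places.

109.55

Umbra's profit: π_U = (178 - 2Q)q_U - (19q_U + q_U²). Setting ∂π_U/∂q_U = 0: 159 - 6q_U - 2(q_A) = 0.
Arcadia's profit: π_A = (178 - 2Q)q_A - (40q_A + 2q_A²). Setting ∂π_A/∂q_A = 0: 138 - 8q_A - 2(q_U) = 0.
Rearranging gives the reaction functions q_U = (159 - 2q_A)/6 and q_A = (138 - 2q_U)/8.
Solving the pair: q_U = 249/11, q_A = 255/22.
Total output Q = 753/22, so price P = 178 - 2·(753/22) = 1205/11.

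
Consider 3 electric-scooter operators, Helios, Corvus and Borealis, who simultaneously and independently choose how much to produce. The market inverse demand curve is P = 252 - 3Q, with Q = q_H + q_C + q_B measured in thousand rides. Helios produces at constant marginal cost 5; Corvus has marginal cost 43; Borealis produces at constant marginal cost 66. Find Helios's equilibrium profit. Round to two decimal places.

2494.08

Helios's profit: π_H = (252 - 3Q)q_H - (5q_H). Setting ∂π_H/∂q_H = 0: 247 - 6q_H - 3(q_C + q_B) = 0.
Corvus's first-order condition: 209 - 6q_C - 3(q_H + q_B) = 0.
Borealis's profit: π_B = (252 - 3Q)q_B - (66q_B). Setting ∂π_B/∂q_B = 0: 186 - 6q_B - 3(q_H + q_C) = 0.
Summing all 3 equations gives 642 − 12Q = 0, hence Q = 107/2.
Back-substituting: q_H = (247 − 321/2)/3 = 173/6, q_C = (209 − 321/2)/3 = 97/6, q_B = (186 − 321/2)/3 = 17/2.
Price P = 252 - 3·(107/2) = 183/2.
Helios's profit: (183/2 - 5)·(173/6) = 2494.0833.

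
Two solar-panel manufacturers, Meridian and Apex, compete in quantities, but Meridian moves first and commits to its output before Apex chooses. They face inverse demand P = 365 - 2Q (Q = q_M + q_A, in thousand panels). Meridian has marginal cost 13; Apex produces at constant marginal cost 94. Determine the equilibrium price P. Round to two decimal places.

The follower Apex best-responds to any q_M: π_A = (365 - 2Q)q_A - 94q_A.
Follower FOC: 271 - 2q_M - 4q_A = 0, so q_A(q_M) = (271 - 2q_M)/4.
The leader anticipates this reaction. Substituting into P = 365 - 2Q gives P = 459/2 - q_M, so π_M = (459/2 - q_M)q_M - 13q_M.
The leader's first-order condition 433/2 - 2q_M = 0 yields q_M = 433/4.
Then q_A = (271 - 2·(433/4))/4 = 109/8.
Total output Q = 975/8, so price P = 365 - 2·(975/8) = 485/4.

121.25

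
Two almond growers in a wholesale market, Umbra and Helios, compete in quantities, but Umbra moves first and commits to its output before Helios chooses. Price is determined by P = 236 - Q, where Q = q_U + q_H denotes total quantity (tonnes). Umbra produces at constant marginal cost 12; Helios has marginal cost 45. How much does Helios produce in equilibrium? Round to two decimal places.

The follower Helios best-responds to any q_U: π_H = (236 - Q)q_H - 45q_H.
Follower FOC: 191 - q_U - 2q_H = 0, so q_H(q_U) = (191 - q_U)/2.
The leader anticipates this reaction. Substituting into P = 236 - Q gives P = 281/2 - (1/2)q_U, so π_U = (281/2 - (1/2)q_U)q_U - 12q_U.
Leader FOC: 257/2 - q_U = 0, so q_U = 257/2.
Then q_H = (191 - 257/2)/2 = 125/4.

31.25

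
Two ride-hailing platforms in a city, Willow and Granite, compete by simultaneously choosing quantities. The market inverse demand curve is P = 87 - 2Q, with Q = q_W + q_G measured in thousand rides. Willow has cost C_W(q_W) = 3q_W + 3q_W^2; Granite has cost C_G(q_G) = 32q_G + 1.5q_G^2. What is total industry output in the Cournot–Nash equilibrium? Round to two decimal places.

Willow's profit: π_W = (87 - 2Q)q_W - (3q_W + 3q_W²). Setting ∂π_W/∂q_W = 0: 84 - 10q_W - 2(q_G) = 0.
Granite's first-order condition: 55 - 7q_G - 2(q_W) = 0.
Rearranging gives the reaction functions q_W = (84 - 2q_G)/10 and q_G = (55 - 2q_W)/7.
Solving the pair: q_W = 239/33, q_G = 191/33.
Total output Q = 239/33 + 191/33 = 430/33.

13.03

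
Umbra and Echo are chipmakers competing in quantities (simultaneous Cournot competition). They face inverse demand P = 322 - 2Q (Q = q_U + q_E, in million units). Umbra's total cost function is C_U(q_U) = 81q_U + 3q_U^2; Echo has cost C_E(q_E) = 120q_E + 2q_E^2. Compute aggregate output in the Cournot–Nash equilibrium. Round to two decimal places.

Umbra's profit: π_U = (322 - 2Q)q_U - (81q_U + 3q_U²). Setting ∂π_U/∂q_U = 0: 241 - 10q_U - 2(q_E) = 0.
Echo's profit: π_E = (322 - 2Q)q_E - (120q_E + 2q_E²). Setting ∂π_E/∂q_E = 0: 202 - 8q_E - 2(q_U) = 0.
Rearranging gives the reaction functions q_U = (241 - 2q_E)/10 and q_E = (202 - 2q_U)/8.
Solving the pair: q_U = 381/19, q_E = 769/38.
Total output Q = 381/19 + 769/38 = 1531/38.

40.29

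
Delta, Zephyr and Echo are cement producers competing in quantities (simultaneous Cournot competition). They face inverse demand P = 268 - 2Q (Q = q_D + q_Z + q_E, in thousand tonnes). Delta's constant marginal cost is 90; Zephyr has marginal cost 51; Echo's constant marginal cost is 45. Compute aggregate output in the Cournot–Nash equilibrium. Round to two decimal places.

77.25

Delta's profit: π_D = (268 - 2Q)q_D - (90q_D). Setting ∂π_D/∂q_D = 0: 178 - 4q_D - 2(q_Z + q_E) = 0.
Zephyr's profit: π_Z = (268 - 2Q)q_Z - (51q_Z). Setting ∂π_Z/∂q_Z = 0: 217 - 4q_Z - 2(q_D + q_E) = 0.
Echo's first-order condition: 223 - 4q_E - 2(q_D + q_Z) = 0.
Adding the 3 first-order conditions: 618 − 8Q = 0, so Q = 309/4.
Back-substituting: q_D = (178 − 309/2)/2 = 47/4, q_Z = (217 − 309/2)/2 = 125/4, q_E = (223 − 309/2)/2 = 137/4.
Total output Q = 47/4 + 125/4 + 137/4 = 309/4.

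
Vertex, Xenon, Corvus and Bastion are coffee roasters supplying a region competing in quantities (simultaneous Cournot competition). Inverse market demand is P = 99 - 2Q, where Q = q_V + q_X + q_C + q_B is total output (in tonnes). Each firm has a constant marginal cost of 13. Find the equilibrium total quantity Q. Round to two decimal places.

34.40

Each firm earns π_i = (99 - 2Q)q_i - 13q_i.
Setting ∂π_i/∂q_i = 0 with rivals' quantities fixed: 86 - 4q_i - 2·Σ_{j≠i} q_j = 0.
By symmetry each firm produces the same amount; substituting Σ_{j≠i} q_j = 3q_i yields q_i = 86/10 = 43/5.
Total output Q = 43/5 + 43/5 + 43/5 + 43/5 = 172/5.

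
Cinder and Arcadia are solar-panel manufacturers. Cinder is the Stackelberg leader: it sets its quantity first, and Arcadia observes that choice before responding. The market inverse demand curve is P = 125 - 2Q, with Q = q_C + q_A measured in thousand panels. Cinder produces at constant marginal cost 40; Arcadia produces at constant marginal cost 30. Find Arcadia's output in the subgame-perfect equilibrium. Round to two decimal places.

Solve by backward induction. Given q_C, the follower Arcadia maximises π_A = (125 - 2q_C - 2q_A)q_A - 30q_A.
Follower FOC: 95 - 2q_C - 4q_A = 0, so q_A(q_C) = (95 - 2q_C)/4.
Cinder substitutes q_A(q_C) into its own profit: π_C = q_C(125 - 2q_C - (95 - 2q_C)/2) - 40q_C = (155/2 - q_C)q_C - 40q_C.
Leader FOC: 75/2 - 2q_C = 0, so q_C = 75/4.
Then q_A = (95 - 2·(75/4))/4 = 115/8.

14.38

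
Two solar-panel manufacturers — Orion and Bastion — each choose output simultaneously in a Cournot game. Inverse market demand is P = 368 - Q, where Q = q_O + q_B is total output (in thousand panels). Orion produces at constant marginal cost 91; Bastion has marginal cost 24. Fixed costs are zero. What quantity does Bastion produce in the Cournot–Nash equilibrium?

Orion's profit: π_O = (368 - Q)q_O - (91q_O). Setting ∂π_O/∂q_O = 0: 277 - 2q_O - (q_B) = 0.
Bastion's profit: π_B = (368 - Q)q_B - (24q_B). Setting ∂π_B/∂q_B = 0: 344 - 2q_B - (q_O) = 0.
Best responses: q_O = (277 - q_B)/2, q_B = (344 - q_O)/2.
Solving the pair: q_O = 70, q_B = 137.

137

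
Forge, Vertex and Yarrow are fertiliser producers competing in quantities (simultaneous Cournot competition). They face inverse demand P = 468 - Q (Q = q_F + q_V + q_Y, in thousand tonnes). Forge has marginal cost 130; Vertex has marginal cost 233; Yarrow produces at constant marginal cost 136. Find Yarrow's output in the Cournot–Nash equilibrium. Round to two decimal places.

Forge's profit: π_F = (468 - Q)q_F - (130q_F). Setting ∂π_F/∂q_F = 0: 338 - 2q_F - (q_V + q_Y) = 0.
Vertex's first-order condition: 235 - 2q_V - (q_F + q_Y) = 0.
Yarrow's first-order condition: 332 - 2q_Y - (q_F + q_V) = 0.
Adding the 3 first-order conditions: 905 − 4Q = 0, so Q = 905/4.
Back-substituting: q_F = (338 − 905/4) = 447/4, q_V = (235 − 905/4) = 35/4, q_Y = (332 − 905/4) = 423/4.

105.75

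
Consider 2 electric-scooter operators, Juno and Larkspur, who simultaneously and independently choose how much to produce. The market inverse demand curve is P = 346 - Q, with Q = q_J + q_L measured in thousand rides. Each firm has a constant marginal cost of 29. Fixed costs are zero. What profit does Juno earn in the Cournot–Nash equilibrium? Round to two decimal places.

11165.44

Each firm earns π_i = (346 - Q)q_i - 29q_i.
First-order condition (treating rivals' output as given): 317 - 2q_i - q_j = 0.
By symmetry each firm produces the same amount; substituting q_j = q_i yields q_i = 317/3.
Price P = 346 - 634/3 = 404/3.
Juno's profit: (404/3 - 29)·(317/3) = 11165.4444.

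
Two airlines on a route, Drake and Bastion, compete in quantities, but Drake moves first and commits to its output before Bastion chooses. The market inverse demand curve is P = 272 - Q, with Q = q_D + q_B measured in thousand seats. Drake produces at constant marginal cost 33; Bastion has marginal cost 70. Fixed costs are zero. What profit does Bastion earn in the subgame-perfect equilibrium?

1024

Solve by backward induction. Given q_D, the follower Bastion maximises π_B = (272 - q_D - q_B)q_B - 70q_B.
Setting the follower's marginal profit to zero, 202 - q_D - 2q_B = 0, i.e. q_B = (202 - q_D)/2.
The leader anticipates this reaction. Substituting into P = 272 - Q gives P = 171 - (1/2)q_D, so π_D = (171 - (1/2)q_D)q_D - 33q_D.
Leader FOC: 138 - q_D = 0, so q_D = 138.
Then q_B = (202 - 138)/2 = 32.
Price P = 272 - 170 = 102.
Bastion's profit: (102 - 70)·32 = 1024.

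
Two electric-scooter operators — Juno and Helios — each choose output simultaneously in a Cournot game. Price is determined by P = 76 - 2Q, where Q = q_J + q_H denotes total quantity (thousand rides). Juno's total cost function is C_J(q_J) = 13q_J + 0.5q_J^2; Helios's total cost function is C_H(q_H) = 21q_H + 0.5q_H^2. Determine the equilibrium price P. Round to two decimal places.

42.29

Juno's profit: π_J = (76 - 2Q)q_J - (13q_J + (1/2)q_J²). Setting ∂π_J/∂q_J = 0: 63 - 5q_J - 2(q_H) = 0.
Helios's first-order condition: 55 - 5q_H - 2(q_J) = 0.
Rearranging gives the reaction functions q_J = (63 - 2q_H)/5 and q_H = (55 - 2q_J)/5.
Solving the pair: q_J = 205/21, q_H = 149/21.
Total output Q = 118/7, so price P = 76 - 2·(118/7) = 296/7.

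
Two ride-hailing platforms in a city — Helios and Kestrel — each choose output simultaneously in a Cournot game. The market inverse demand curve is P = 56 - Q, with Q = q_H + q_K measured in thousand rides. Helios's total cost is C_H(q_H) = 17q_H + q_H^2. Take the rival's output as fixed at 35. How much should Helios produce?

1

With the rival's output fixed at 35, Helios's profit is π_H = (56 - 35 - q_H)q_H - (17q_H + q_H²) = (21 - q_H)q_H - (17q_H + q_H²).
∂π_H/∂q_H = 4 - 4q_H = 0, so q_H = 1.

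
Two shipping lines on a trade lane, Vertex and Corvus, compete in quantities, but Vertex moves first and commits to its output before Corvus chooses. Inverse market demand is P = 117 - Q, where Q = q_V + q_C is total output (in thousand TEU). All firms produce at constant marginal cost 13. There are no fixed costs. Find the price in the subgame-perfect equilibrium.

The follower Corvus best-responds to any q_V: π_C = (117 - Q)q_C - 13q_C.
∂π_C/∂q_C = 104 - q_V - 2q_C = 0 gives the reaction function q_C = (104 - q_V)/2.
Vertex substitutes q_C(q_V) into its own profit: π_V = q_V(117 - q_V - (104 - q_V)/2) - 13q_V = (65 - (1/2)q_V)q_V - 13q_V.
Leader FOC: 52 - q_V = 0, so q_V = 52.
Then q_C = (104 - 52)/2 = 26.
Total output Q = 78, so price P = 117 - 78 = 39.

39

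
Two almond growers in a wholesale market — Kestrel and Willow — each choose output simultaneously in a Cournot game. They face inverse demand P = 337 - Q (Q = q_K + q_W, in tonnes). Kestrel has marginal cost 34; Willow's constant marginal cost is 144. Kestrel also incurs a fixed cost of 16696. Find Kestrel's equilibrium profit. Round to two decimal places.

2256.11

Kestrel's profit: π_K = (337 - Q)q_K - (34q_K). Setting ∂π_K/∂q_K = 0: 303 - 2q_K - (q_W) = 0.
Willow's profit: π_W = (337 - Q)q_W - (144q_W). Setting ∂π_W/∂q_W = 0: 193 - 2q_W - (q_K) = 0.
So q_K = (303 - q_W)/2 and q_W = (193 - q_K)/2.
Solving the pair: q_K = 413/3, q_W = 83/3.
Price P = 337 - 496/3 = 515/3.
Kestrel's profit: (515/3 - 34)·(413/3) - 16696 = 2256.1111.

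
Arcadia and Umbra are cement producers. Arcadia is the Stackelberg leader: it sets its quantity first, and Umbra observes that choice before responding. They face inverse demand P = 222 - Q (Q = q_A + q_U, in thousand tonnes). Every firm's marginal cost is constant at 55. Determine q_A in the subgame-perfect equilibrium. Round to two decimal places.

The follower Umbra best-responds to any q_A: π_U = (222 - Q)q_U - 55q_U.
Setting the follower's marginal profit to zero, 167 - q_A - 2q_U = 0, i.e. q_U = (167 - q_A)/2.
Arcadia substitutes q_U(q_A) into its own profit: π_A = q_A(222 - q_A - (167 - q_A)/2) - 55q_A = (277/2 - (1/2)q_A)q_A - 55q_A.
The leader's first-order condition 167/2 - q_A = 0 yields q_A = 167/2.
Then q_U = (167 - 167/2)/2 = 167/4.

83.50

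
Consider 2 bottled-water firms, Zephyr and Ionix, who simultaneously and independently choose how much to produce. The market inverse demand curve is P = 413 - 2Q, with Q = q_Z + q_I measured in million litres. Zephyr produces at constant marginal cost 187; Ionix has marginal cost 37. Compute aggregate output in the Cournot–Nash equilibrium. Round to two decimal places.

Zephyr's profit: π_Z = (413 - 2Q)q_Z - (187q_Z). Setting ∂π_Z/∂q_Z = 0: 226 - 4q_Z - 2(q_I) = 0.
Ionix's profit: π_I = (413 - 2Q)q_I - (37q_I). Setting ∂π_I/∂q_I = 0: 376 - 4q_I - 2(q_Z) = 0.
Best responses: q_Z = (226 - 2q_I)/4, q_I = (376 - 2q_Z)/4.
Substituting one into the other gives q_Z = 38/3 and q_I = 263/3.
Total output Q = 38/3 + 263/3 = 301/3.

100.33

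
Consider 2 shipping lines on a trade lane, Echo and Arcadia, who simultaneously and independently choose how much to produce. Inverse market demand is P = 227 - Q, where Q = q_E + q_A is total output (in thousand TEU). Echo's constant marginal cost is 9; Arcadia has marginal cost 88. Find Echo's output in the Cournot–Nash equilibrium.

Echo's profit: π_E = (227 - Q)q_E - (9q_E). Setting ∂π_E/∂q_E = 0: 218 - 2q_E - (q_A) = 0.
Arcadia's first-order condition: 139 - 2q_A - (q_E) = 0.
Rearranging gives the reaction functions q_E = (218 - q_A)/2 and q_A = (139 - q_E)/2.
Substituting one into the other gives q_E = 99 and q_A = 20.

99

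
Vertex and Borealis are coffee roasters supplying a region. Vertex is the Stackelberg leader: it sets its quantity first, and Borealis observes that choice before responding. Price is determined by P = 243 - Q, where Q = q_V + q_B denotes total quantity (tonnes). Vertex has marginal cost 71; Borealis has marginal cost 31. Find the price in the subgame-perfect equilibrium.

Solve by backward induction. Given q_V, the follower Borealis maximises π_B = (243 - q_V - q_B)q_B - 31q_B.
Setting the follower's marginal profit to zero, 212 - q_V - 2q_B = 0, i.e. q_B = (212 - q_V)/2.
Vertex substitutes q_B(q_V) into its own profit: π_V = q_V(243 - q_V - (212 - q_V)/2) - 71q_V = (137 - (1/2)q_V)q_V - 71q_V.
Maximising: ∂π_V/∂q_V = 66 - q_V = 0, giving q_V = 66.
Then q_B = (212 - 66)/2 = 73.
Total output Q = 139, so price P = 243 - 139 = 104.

104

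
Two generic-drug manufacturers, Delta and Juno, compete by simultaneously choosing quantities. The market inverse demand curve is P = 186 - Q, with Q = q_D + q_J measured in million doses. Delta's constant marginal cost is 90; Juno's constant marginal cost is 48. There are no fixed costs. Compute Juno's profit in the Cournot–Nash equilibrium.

3600

Delta's profit: π_D = (186 - Q)q_D - (90q_D). Setting ∂π_D/∂q_D = 0: 96 - 2q_D - (q_J) = 0.
Juno's profit: π_J = (186 - Q)q_J - (48q_J). Setting ∂π_J/∂q_J = 0: 138 - 2q_J - (q_D) = 0.
Best responses: q_D = (96 - q_J)/2, q_J = (138 - q_D)/2.
Substituting one into the other gives q_D = 18 and q_J = 60.
Price P = 186 - 78 = 108.
Juno's profit: (108 - 48)·60 = 3600.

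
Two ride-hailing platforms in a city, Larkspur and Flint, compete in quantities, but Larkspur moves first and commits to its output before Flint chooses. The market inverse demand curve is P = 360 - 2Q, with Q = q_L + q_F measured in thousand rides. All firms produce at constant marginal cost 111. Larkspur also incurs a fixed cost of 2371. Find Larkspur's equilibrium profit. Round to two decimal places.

1504.06

Solve by backward induction. Given q_L, the follower Flint maximises π_F = (360 - 2q_L - 2q_F)q_F - 111q_F.
Setting the follower's marginal profit to zero, 249 - 2q_L - 4q_F = 0, i.e. q_F = (249 - 2q_L)/4.
Larkspur substitutes q_F(q_L) into its own profit: π_L = q_L(360 - 2q_L - (249 - 2q_L)/2) - 111q_L = (471/2 - q_L)q_L - 111q_L.
Leader FOC: 249/2 - 2q_L = 0, so q_L = 249/4.
Then q_F = (249 - 2·(249/4))/4 = 249/8.
Price P = 360 - 2·(747/8) = 693/4.
Larkspur's profit: (693/4 - 111)·(249/4) - 2371 = 1504.0625.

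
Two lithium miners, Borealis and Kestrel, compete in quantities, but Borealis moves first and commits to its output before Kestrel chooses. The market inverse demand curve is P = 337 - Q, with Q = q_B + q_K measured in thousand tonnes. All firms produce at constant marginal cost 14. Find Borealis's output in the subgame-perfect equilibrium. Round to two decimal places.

161.50

Solve by backward induction. Given q_B, the follower Kestrel maximises π_K = (337 - q_B - q_K)q_K - 14q_K.
Setting the follower's marginal profit to zero, 323 - q_B - 2q_K = 0, i.e. q_K = (323 - q_B)/2.
Borealis substitutes q_K(q_B) into its own profit: π_B = q_B(337 - q_B - (323 - q_B)/2) - 14q_B = (351/2 - (1/2)q_B)q_B - 14q_B.
Leader FOC: 323/2 - q_B = 0, so q_B = 323/2.
Then q_K = (323 - 323/2)/2 = 323/4.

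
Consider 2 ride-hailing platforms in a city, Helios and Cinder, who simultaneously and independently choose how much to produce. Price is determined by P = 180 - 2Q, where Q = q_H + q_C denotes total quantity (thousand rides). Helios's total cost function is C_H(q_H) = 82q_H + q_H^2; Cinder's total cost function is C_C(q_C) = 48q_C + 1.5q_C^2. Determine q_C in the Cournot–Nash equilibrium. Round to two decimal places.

Helios's profit: π_H = (180 - 2Q)q_H - (82q_H + q_H²). Setting ∂π_H/∂q_H = 0: 98 - 6q_H - 2(q_C) = 0.
Cinder's profit: π_C = (180 - 2Q)q_C - (48q_C + (3/2)q_C²). Setting ∂π_C/∂q_C = 0: 132 - 7q_C - 2(q_H) = 0.
So q_H = (98 - 2q_C)/6 and q_C = (132 - 2q_H)/7.
Solving the pair: q_H = 211/19, q_C = 298/19.

15.68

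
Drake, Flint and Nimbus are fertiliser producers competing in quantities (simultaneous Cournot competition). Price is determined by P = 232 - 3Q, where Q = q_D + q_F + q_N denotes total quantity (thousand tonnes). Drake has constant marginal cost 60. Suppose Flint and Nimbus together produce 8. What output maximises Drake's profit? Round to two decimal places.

24.67

With rivals' combined output fixed at 8, Drake's profit is π_D = (232 - 3·8 - 3q_D)q_D - (60q_D) = (208 - 3q_D)q_D - (60q_D).
∂π_D/∂q_D = 148 - 6q_D = 0, so q_D = 74/3.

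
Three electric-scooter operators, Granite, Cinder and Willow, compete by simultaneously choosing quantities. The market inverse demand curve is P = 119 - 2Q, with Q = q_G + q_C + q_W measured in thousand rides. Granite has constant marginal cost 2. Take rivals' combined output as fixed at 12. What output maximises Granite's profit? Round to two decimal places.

23.25

With rivals' combined output fixed at 12, Granite's profit is π_G = (119 - 2·12 - 2q_G)q_G - (2q_G) = (95 - 2q_G)q_G - (2q_G).
∂π_G/∂q_G = 93 - 4q_G = 0, so q_G = 93/4.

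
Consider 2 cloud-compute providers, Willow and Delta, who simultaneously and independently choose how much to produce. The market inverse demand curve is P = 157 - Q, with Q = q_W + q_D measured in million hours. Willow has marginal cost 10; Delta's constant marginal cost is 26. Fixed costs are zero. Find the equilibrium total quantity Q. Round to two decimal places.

Willow's profit: π_W = (157 - Q)q_W - (10q_W). Setting ∂π_W/∂q_W = 0: 147 - 2q_W - (q_D) = 0.
Delta's profit: π_D = (157 - Q)q_D - (26q_D). Setting ∂π_D/∂q_D = 0: 131 - 2q_D - (q_W) = 0.
Best responses: q_W = (147 - q_D)/2, q_D = (131 - q_W)/2.
Substituting one into the other gives q_W = 163/3 and q_D = 115/3.
Total output Q = 163/3 + 115/3 = 278/3.

92.67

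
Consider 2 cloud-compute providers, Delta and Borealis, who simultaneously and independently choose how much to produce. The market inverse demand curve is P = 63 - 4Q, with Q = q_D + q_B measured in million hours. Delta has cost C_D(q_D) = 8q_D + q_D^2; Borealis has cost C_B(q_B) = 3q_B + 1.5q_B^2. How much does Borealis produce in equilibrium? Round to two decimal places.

4.04

Delta's profit: π_D = (63 - 4Q)q_D - (8q_D + q_D²). Setting ∂π_D/∂q_D = 0: 55 - 10q_D - 4(q_B) = 0.
Borealis's first-order condition: 60 - 11q_B - 4(q_D) = 0.
Best responses: q_D = (55 - 4q_B)/10, q_B = (60 - 4q_D)/11.
Substituting one into the other gives q_D = 365/94 and q_B = 190/47.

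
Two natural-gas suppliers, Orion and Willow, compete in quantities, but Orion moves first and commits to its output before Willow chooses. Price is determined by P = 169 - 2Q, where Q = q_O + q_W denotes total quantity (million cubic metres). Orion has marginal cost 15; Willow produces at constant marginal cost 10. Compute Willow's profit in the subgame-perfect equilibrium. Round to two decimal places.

892.53

The follower Willow best-responds to any q_O: π_W = (169 - 2Q)q_W - 10q_W.
Setting the follower's marginal profit to zero, 159 - 2q_O - 4q_W = 0, i.e. q_W = (159 - 2q_O)/4.
Orion substitutes q_W(q_O) into its own profit: π_O = q_O(169 - 2q_O - (159 - 2q_O)/2) - 15q_O = (179/2 - q_O)q_O - 15q_O.
Maximising: ∂π_O/∂q_O = 149/2 - 2q_O = 0, giving q_O = 149/4.
Then q_W = (159 - 2·(149/4))/4 = 169/8.
Price P = 169 - 2·(467/8) = 209/4.
Willow's profit: (209/4 - 10)·(169/8) = 892.5313.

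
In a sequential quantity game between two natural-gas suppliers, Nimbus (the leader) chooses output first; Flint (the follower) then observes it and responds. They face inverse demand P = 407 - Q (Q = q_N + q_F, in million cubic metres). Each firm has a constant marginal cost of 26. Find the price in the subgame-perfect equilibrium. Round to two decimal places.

121.25

The follower Flint best-responds to any q_N: π_F = (407 - Q)q_F - 26q_F.
Follower FOC: 381 - q_N - 2q_F = 0, so q_F(q_N) = (381 - q_N)/2.
The leader anticipates this reaction. Substituting into P = 407 - Q gives P = 433/2 - (1/2)q_N, so π_N = (433/2 - (1/2)q_N)q_N - 26q_N.
Maximising: ∂π_N/∂q_N = 381/2 - q_N = 0, giving q_N = 381/2.
Then q_F = (381 - 381/2)/2 = 381/4.
Total output Q = 1143/4, so price P = 407 - 1143/4 = 485/4.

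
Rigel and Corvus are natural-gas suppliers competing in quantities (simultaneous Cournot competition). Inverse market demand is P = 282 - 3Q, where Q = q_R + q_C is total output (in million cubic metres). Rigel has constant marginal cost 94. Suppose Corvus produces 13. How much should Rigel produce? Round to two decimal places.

24.83

With the rival's output fixed at 13, Rigel's profit is π_R = (282 - 3·13 - 3q_R)q_R - (94q_R) = (243 - 3q_R)q_R - (94q_R).
∂π_R/∂q_R = 149 - 6q_R = 0, so q_R = 149/6.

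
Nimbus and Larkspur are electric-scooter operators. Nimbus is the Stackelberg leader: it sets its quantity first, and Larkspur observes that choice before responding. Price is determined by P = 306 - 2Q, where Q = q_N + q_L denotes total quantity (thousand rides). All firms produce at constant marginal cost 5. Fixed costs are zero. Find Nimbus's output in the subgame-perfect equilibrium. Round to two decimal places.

75.25

The follower Larkspur best-responds to any q_N: π_L = (306 - 2Q)q_L - 5q_L.
Follower FOC: 301 - 2q_N - 4q_L = 0, so q_L(q_N) = (301 - 2q_N)/4.
Nimbus substitutes q_L(q_N) into its own profit: π_N = q_N(306 - 2q_N - (301 - 2q_N)/2) - 5q_N = (311/2 - q_N)q_N - 5q_N.
Maximising: ∂π_N/∂q_N = 301/2 - 2q_N = 0, giving q_N = 301/4.
Then q_L = (301 - 2·(301/4))/4 = 301/8.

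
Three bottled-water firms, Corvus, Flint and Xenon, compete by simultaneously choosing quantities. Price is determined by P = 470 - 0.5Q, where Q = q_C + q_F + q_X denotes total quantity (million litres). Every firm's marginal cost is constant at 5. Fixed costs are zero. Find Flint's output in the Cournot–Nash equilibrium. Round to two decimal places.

232.50

Each firm earns π_i = (470 - 0.5Q)q_i - 5q_i.
First-order condition (treating rivals' output as given): 465 - q_i - (1/2)·Σ_{j≠i} q_j = 0.
With identical firms every q_j equals q_i, so Σ_{j≠i} q_j = 2q_i and 465 = 2q_i, giving q_i = 465/2.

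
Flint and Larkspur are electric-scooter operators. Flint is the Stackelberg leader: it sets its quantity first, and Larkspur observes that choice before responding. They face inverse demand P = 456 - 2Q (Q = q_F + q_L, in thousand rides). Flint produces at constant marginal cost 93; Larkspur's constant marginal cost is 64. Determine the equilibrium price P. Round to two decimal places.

176.50

The follower Larkspur best-responds to any q_F: π_L = (456 - 2Q)q_L - 64q_L.
Setting the follower's marginal profit to zero, 392 - 2q_F - 4q_L = 0, i.e. q_L = (392 - 2q_F)/4.
Flint substitutes q_L(q_F) into its own profit: π_F = q_F(456 - 2q_F - (392 - 2q_F)/2) - 93q_F = (260 - q_F)q_F - 93q_F.
The leader's first-order condition 167 - 2q_F = 0 yields q_F = 167/2.
Then q_L = (392 - 2·(167/2))/4 = 225/4.
Total output Q = 559/4, so price P = 456 - 2·(559/4) = 353/2.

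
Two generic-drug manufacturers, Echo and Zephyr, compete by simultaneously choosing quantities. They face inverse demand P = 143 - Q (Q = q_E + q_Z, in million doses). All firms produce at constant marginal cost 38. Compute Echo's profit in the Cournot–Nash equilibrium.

A representative firm's profit is π_i = q_i(143 - Q) - 38q_i.
First-order condition (treating rivals' output as given): 105 - 2q_i - q_j = 0.
With identical firms every q_j equals q_i, so q_j = q_i and 105 = 3q_i, giving q_i = 35.
Price P = 143 - 70 = 73.
Echo's profit: (73 - 38)·35 = 1225.

1225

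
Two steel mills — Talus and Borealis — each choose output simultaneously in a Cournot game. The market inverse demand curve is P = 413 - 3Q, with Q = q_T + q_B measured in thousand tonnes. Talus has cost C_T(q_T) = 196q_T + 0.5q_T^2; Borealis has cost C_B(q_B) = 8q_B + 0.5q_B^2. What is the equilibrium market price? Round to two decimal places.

226.40

Talus's profit: π_T = (413 - 3Q)q_T - (196q_T + (1/2)q_T²). Setting ∂π_T/∂q_T = 0: 217 - 7q_T - 3(q_B) = 0.
Borealis's first-order condition: 405 - 7q_B - 3(q_T) = 0.
Best responses: q_T = (217 - 3q_B)/7, q_B = (405 - 3q_T)/7.
Substituting one into the other gives q_T = 38/5 and q_B = 273/5.
Total output Q = 311/5, so price P = 413 - 3·(311/5) = 1132/5.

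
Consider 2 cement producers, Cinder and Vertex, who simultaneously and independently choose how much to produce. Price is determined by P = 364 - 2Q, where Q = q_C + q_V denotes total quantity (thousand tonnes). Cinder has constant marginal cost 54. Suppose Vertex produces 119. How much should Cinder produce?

With the rival's output fixed at 119, Cinder's profit is π_C = (364 - 2·119 - 2q_C)q_C - (54q_C) = (126 - 2q_C)q_C - (54q_C).
∂π_C/∂q_C = 72 - 4q_C = 0, so q_C = 18.

18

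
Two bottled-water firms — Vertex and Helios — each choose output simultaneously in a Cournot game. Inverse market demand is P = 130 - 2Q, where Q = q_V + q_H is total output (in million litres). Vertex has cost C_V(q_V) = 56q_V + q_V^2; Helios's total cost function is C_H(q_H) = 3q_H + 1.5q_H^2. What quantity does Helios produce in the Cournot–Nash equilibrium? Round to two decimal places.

16.16

Vertex's profit: π_V = (130 - 2Q)q_V - (56q_V + q_V²). Setting ∂π_V/∂q_V = 0: 74 - 6q_V - 2(q_H) = 0.
Helios's profit: π_H = (130 - 2Q)q_H - (3q_H + (3/2)q_H²). Setting ∂π_H/∂q_H = 0: 127 - 7q_H - 2(q_V) = 0.
Rearranging gives the reaction functions q_V = (74 - 2q_H)/6 and q_H = (127 - 2q_V)/7.
Solving the pair: q_V = 132/19, q_H = 307/19.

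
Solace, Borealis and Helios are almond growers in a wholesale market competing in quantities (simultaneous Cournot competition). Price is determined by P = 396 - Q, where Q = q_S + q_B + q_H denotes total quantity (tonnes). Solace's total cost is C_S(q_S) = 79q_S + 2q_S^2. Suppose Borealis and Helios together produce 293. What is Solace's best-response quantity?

With rivals' combined output fixed at 293, Solace's profit is π_S = (396 - 293 - q_S)q_S - (79q_S + 2q_S²) = (103 - q_S)q_S - (79q_S + 2q_S²).
∂π_S/∂q_S = 24 - 6q_S = 0, so q_S = 4.

4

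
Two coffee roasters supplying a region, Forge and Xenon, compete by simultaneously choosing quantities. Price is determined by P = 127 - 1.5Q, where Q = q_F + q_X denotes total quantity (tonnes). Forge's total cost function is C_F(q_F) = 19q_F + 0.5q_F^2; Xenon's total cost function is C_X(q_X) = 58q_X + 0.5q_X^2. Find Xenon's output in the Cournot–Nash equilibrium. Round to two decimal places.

Forge's profit: π_F = (127 - 1.5Q)q_F - (19q_F + (1/2)q_F²). Setting ∂π_F/∂q_F = 0: 108 - 4q_F - (3/2)(q_X) = 0.
Xenon's first-order condition: 69 - 4q_X - (3/2)(q_F) = 0.
So q_F = (108 - (3/2)q_X)/4 and q_X = (69 - (3/2)q_F)/4.
Solving the pair: q_F = 1314/55, q_X = 456/55.

8.29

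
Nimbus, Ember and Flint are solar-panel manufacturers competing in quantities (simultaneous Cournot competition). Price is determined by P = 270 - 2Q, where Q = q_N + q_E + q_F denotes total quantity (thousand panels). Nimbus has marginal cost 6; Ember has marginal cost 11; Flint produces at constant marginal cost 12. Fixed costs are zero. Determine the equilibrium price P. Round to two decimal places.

74.75

Nimbus's profit: π_N = (270 - 2Q)q_N - (6q_N). Setting ∂π_N/∂q_N = 0: 264 - 4q_N - 2(q_E + q_F) = 0.
Ember's first-order condition: 259 - 4q_E - 2(q_N + q_F) = 0.
Flint's profit: π_F = (270 - 2Q)q_F - (12q_F). Setting ∂π_F/∂q_F = 0: 258 - 4q_F - 2(q_N + q_E) = 0.
Adding the 3 first-order conditions: 781 − 8Q = 0, so Q = 781/8.
Back-substituting: q_N = (264 − 781/4)/2 = 275/8, q_E = (259 − 781/4)/2 = 255/8, q_F = (258 − 781/4)/2 = 251/8.
Total output Q = 781/8, so price P = 270 - 2·(781/8) = 299/4.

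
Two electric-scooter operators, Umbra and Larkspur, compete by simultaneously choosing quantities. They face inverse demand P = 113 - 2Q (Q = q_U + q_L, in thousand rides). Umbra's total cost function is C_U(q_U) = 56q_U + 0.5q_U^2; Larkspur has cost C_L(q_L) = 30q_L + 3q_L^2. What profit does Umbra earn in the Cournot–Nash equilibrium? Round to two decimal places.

Umbra's profit: π_U = (113 - 2Q)q_U - (56q_U + (1/2)q_U²). Setting ∂π_U/∂q_U = 0: 57 - 5q_U - 2(q_L) = 0.
Larkspur's profit: π_L = (113 - 2Q)q_L - (30q_L + 3q_L²). Setting ∂π_L/∂q_L = 0: 83 - 10q_L - 2(q_U) = 0.
So q_U = (57 - 2q_L)/5 and q_L = (83 - 2q_U)/10.
Solving the pair: q_U = 202/23, q_L = 301/46.
Price P = 113 - 2·(705/46) = 1894/23.
Umbra's profit: (1894/23)·(202/23) - 56·(202/23) - (1/2)(202/23)² = 192.8355.

192.84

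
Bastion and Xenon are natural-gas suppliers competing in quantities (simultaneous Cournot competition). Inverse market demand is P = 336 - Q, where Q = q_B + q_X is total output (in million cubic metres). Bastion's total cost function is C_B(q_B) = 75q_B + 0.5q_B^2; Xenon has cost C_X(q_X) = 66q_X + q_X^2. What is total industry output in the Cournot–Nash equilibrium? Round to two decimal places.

120.27

Bastion's profit: π_B = (336 - Q)q_B - (75q_B + (1/2)q_B²). Setting ∂π_B/∂q_B = 0: 261 - 3q_B - (q_X) = 0.
Xenon's first-order condition: 270 - 4q_X - (q_B) = 0.
So q_B = (261 - q_X)/3 and q_X = (270 - q_B)/4.
Substituting one into the other gives q_B = 774/11 and q_X = 549/11.
Total output Q = 774/11 + 549/11 = 1323/11.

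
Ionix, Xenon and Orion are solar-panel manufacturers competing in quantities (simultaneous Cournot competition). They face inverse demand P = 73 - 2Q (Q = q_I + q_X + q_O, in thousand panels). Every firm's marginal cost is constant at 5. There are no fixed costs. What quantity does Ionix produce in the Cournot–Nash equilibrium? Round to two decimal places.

A representative firm's profit is π_i = q_i(73 - 2Q) - 5q_i.
First-order condition (treating rivals' output as given): 68 - 4q_i - 2·Σ_{j≠i} q_j = 0.
With identical firms every q_j equals q_i, so Σ_{j≠i} q_j = 2q_i and 68 = 8q_i, giving q_i = 17/2.

8.50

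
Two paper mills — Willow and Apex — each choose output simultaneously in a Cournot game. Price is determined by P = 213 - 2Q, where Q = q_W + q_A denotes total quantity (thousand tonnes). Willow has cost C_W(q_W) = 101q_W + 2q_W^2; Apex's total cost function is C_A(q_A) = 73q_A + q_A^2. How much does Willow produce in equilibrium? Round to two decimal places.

Willow's profit: π_W = (213 - 2Q)q_W - (101q_W + 2q_W²). Setting ∂π_W/∂q_W = 0: 112 - 8q_W - 2(q_A) = 0.
Apex's first-order condition: 140 - 6q_A - 2(q_W) = 0.
Best responses: q_W = (112 - 2q_A)/8, q_A = (140 - 2q_W)/6.
Substituting one into the other gives q_W = 98/11 and q_A = 224/11.

8.91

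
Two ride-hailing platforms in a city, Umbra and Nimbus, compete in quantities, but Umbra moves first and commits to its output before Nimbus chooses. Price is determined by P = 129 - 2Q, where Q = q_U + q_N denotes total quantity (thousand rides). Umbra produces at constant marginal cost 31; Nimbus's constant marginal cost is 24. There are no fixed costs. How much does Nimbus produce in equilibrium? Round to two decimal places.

The follower Nimbus best-responds to any q_U: π_N = (129 - 2Q)q_N - 24q_N.
Follower FOC: 105 - 2q_U - 4q_N = 0, so q_N(q_U) = (105 - 2q_U)/4.
Umbra substitutes q_N(q_U) into its own profit: π_U = q_U(129 - 2q_U - (105 - 2q_U)/2) - 31q_U = (153/2 - q_U)q_U - 31q_U.
The leader's first-order condition 91/2 - 2q_U = 0 yields q_U = 91/4.
Then q_N = (105 - 2·(91/4))/4 = 119/8.

14.88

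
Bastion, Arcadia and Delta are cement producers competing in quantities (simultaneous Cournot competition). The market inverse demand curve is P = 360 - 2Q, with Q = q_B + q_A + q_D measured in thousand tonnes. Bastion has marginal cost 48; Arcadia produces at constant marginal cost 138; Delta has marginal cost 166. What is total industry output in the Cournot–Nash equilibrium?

91

Bastion's profit: π_B = (360 - 2Q)q_B - (48q_B). Setting ∂π_B/∂q_B = 0: 312 - 4q_B - 2(q_A + q_D) = 0.
Arcadia's first-order condition: 222 - 4q_A - 2(q_B + q_D) = 0.
Delta's profit: π_D = (360 - 2Q)q_D - (166q_D). Setting ∂π_D/∂q_D = 0: 194 - 4q_D - 2(q_B + q_A) = 0.
Adding the 3 conditions: 728 − 4Q − 4Q = 0, i.e. Q = 91.
Back-substituting: q_B = (312 − 182)/2 = 65, q_A = (222 − 182)/2 = 20, q_D = (194 − 182)/2 = 6.
Total output Q = 65 + 20 + 6 = 91.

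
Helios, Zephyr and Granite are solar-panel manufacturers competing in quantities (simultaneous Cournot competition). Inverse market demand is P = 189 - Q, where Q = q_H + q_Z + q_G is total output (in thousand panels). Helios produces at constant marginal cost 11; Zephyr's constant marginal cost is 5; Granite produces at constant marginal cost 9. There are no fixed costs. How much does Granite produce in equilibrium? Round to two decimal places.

Helios's profit: π_H = (189 - Q)q_H - (11q_H). Setting ∂π_H/∂q_H = 0: 178 - 2q_H - (q_Z + q_G) = 0.
Zephyr's profit: π_Z = (189 - Q)q_Z - (5q_Z). Setting ∂π_Z/∂q_Z = 0: 184 - 2q_Z - (q_H + q_G) = 0.
Granite's first-order condition: 180 - 2q_G - (q_H + q_Z) = 0.
Summing all 3 equations gives 542 − 4Q = 0, hence Q = 271/2.
Back-substituting: q_H = (178 − 271/2) = 85/2, q_Z = (184 − 271/2) = 97/2, q_G = (180 − 271/2) = 89/2.

44.50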